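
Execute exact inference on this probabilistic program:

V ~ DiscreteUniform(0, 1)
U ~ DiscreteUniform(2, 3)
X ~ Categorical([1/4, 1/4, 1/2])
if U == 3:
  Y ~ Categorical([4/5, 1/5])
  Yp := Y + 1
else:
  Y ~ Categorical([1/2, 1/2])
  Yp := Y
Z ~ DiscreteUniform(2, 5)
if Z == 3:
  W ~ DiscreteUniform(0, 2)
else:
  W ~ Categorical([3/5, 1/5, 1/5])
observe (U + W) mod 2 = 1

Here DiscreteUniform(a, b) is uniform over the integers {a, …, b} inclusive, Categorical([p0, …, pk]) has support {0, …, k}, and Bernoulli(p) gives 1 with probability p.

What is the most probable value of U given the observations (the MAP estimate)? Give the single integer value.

Enumerate traces; 144 have nonzero weight after conditioning:
  (V=0, U=2, X=0, Y=0, Z=2, W=1) weight 1/640
  (V=0, U=2, X=0, Y=0, Z=3, W=1) weight 1/384
  (V=0, U=2, X=0, Y=0, Z=4, W=1) weight 1/640
  (V=0, U=2, X=0, Y=0, Z=5, W=1) weight 1/640
  (V=0, U=2, X=0, Y=1, Z=2, W=1) weight 1/640
  (V=0, U=2, X=0, Y=1, Z=3, W=1) weight 1/384
  (V=0, U=2, X=0, Y=1, Z=4, W=1) weight 1/640
  (V=0, U=2, X=0, Y=1, Z=5, W=1) weight 1/640
  (V=0, U=3, X=0, Y=0, Z=2, W=0) weight 3/400
  … 135 more
Group by U:
  weight(U=2) = 7/60
  weight(U=3) = 23/60
Total weight = 7/60 + 23/60 = 1/2
P(U=2 | obs) = 7/60 / 1/2 = 7/30
P(U=3 | obs) = 23/60 / 1/2 = 23/30
argmax = 3

argmax_v P(U = v | obs) = 3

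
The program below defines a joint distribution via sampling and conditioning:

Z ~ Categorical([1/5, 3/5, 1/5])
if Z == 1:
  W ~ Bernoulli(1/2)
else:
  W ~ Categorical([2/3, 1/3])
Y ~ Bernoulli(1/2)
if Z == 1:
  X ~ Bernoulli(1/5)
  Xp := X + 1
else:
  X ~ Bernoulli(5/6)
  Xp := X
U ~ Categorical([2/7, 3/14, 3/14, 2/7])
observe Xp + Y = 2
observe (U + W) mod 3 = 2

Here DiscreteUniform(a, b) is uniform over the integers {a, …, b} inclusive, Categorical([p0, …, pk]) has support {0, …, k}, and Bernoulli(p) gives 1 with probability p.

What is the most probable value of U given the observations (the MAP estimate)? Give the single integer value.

argmax_v P(U = v | obs) = 2

Enumerate traces; 8 have nonzero weight after conditioning:
  (Z=0, W=0, Y=1, X=1, U=2) weight 1/84
  (Z=0, W=1, Y=1, X=1, U=1) weight 1/168
  (Z=1, W=0, Y=0, X=1, U=2) weight 9/1400
  (Z=1, W=0, Y=1, X=0, U=2) weight 9/350
  (Z=1, W=1, Y=0, X=1, U=1) weight 9/1400
  (Z=1, W=1, Y=1, X=0, U=1) weight 9/350
  (Z=2, W=0, Y=1, X=1, U=2) weight 1/84
  (Z=2, W=1, Y=1, X=1, U=1) weight 1/168
Group by U:
  weight(U=1) = 37/840
  weight(U=2) = 47/840
Total weight = 37/840 + 47/840 = 1/10
P(U=1 | obs) = 37/840 / 1/10 = 37/84
P(U=2 | obs) = 47/840 / 1/10 = 47/84
argmax = 2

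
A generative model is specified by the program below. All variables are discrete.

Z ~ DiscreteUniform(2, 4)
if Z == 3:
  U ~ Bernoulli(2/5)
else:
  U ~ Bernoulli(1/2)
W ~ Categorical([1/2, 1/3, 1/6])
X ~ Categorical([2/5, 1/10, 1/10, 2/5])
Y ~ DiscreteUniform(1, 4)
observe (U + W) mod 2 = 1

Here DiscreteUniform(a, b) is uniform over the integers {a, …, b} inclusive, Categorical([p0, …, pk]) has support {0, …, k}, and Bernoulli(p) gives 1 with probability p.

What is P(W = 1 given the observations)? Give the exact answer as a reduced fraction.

Enumerate traces; 144 have nonzero weight after conditioning:
  (Z=2, U=0, W=1, X=0, Y=1) weight 1/180
  (Z=2, U=0, W=1, X=0, Y=2) weight 1/180
  (Z=2, U=0, W=1, X=0, Y=3) weight 1/180
  (Z=2, U=0, W=1, X=0, Y=4) weight 1/180
  (Z=2, U=0, W=1, X=1, Y=1) weight 1/720
  (Z=2, U=0, W=1, X=1, Y=2) weight 1/720
  (Z=2, U=0, W=1, X=1, Y=3) weight 1/720
  (Z=2, U=0, W=1, X=1, Y=4) weight 1/720
  (Z=2, U=1, W=0, X=0, Y=1) weight 1/120
  (Z=2, U=1, W=2, X=0, Y=1) weight 1/360
  … 134 more
Group by W:
  weight(W=0) = 7/30
  weight(W=1) = 8/45
  weight(W=2) = 7/90
Total weight = 7/30 + 8/45 + 7/90 = 22/45
P(W=0 | obs) = 7/30 / 22/45 = 21/44
P(W=1 | obs) = 8/45 / 22/45 = 4/11
P(W=2 | obs) = 7/90 / 22/45 = 7/44

P(W = 1 | obs) = 4/11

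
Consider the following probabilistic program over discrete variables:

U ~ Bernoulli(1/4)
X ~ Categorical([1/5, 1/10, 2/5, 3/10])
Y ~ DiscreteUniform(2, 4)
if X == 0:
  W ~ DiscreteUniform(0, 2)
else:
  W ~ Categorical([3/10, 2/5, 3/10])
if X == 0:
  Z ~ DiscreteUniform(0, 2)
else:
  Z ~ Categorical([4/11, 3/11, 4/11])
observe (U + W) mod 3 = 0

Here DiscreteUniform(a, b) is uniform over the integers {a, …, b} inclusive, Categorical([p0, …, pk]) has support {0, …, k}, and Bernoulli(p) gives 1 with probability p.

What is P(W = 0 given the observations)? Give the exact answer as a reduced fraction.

P(W = 0 | obs) = 3/4

Enumerate traces; 72 have nonzero weight after conditioning:
  (U=0, X=0, Y=2, W=0, Z=0) weight 1/180
  (U=0, X=0, Y=2, W=0, Z=1) weight 1/180
  (U=0, X=0, Y=2, W=0, Z=2) weight 1/180
  (U=0, X=0, Y=3, W=0, Z=0) weight 1/180
  (U=0, X=0, Y=3, W=0, Z=1) weight 1/180
  (U=0, X=0, Y=3, W=0, Z=2) weight 1/180
  (U=0, X=0, Y=4, W=0, Z=0) weight 1/180
  (U=0, X=0, Y=4, W=0, Z=1) weight 1/180
  (U=1, X=0, Y=2, W=2, Z=0) weight 1/540
  … 63 more
Group by W:
  weight(W=0) = 23/100
  weight(W=2) = 23/300
Total weight = 23/100 + 23/300 = 23/75
P(W=0 | obs) = 23/100 / 23/75 = 3/4
P(W=2 | obs) = 23/300 / 23/75 = 1/4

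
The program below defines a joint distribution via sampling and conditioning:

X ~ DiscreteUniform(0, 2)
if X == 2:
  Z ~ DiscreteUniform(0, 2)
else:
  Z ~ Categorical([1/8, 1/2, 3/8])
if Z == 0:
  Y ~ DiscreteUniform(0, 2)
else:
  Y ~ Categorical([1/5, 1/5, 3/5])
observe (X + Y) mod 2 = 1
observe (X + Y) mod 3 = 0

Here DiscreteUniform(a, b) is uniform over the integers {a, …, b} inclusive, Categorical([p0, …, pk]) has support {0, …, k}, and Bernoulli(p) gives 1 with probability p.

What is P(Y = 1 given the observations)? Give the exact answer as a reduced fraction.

Enumerate traces; 6 have nonzero weight after conditioning:
  (X=1, Z=0, Y=2) weight 1/72
  (X=1, Z=1, Y=2) weight 1/10
  (X=1, Z=2, Y=2) weight 3/40
  (X=2, Z=0, Y=1) weight 1/27
  (X=2, Z=1, Y=1) weight 1/45
  (X=2, Z=2, Y=1) weight 1/45
Group by Y:
  weight(Y=1) = 11/135
  weight(Y=2) = 17/90
Total weight = 11/135 + 17/90 = 73/270
P(Y=1 | obs) = 11/135 / 73/270 = 22/73
P(Y=2 | obs) = 17/90 / 73/270 = 51/73

P(Y = 1 | obs) = 22/73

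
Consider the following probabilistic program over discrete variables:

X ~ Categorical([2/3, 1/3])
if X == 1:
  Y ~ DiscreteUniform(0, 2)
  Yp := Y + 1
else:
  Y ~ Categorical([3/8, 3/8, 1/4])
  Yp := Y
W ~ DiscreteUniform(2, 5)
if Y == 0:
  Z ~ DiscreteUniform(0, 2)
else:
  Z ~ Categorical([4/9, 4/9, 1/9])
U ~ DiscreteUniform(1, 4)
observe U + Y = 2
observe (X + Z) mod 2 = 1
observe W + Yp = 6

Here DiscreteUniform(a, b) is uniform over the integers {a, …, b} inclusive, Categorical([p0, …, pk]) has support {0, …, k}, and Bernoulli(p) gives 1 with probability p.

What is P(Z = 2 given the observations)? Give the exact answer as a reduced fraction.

P(Z = 2 | obs) = 1/5

Enumerate traces; 5 have nonzero weight after conditioning:
  (X=0, Y=1, W=5, Z=1, U=1) weight 1/144
  (X=1, Y=0, W=5, Z=0, U=2) weight 1/432
  (X=1, Y=0, W=5, Z=2, U=2) weight 1/432
  (X=1, Y=1, W=4, Z=0, U=1) weight 1/324
  (X=1, Y=1, W=4, Z=2, U=1) weight 1/1296
Group by Z:
  weight(Z=0) = 7/1296
  weight(Z=1) = 1/144
  weight(Z=2) = 1/324
Total weight = 7/1296 + 1/144 + 1/324 = 5/324
P(Z=0 | obs) = 7/1296 / 5/324 = 7/20
P(Z=1 | obs) = 1/144 / 5/324 = 9/20
P(Z=2 | obs) = 1/324 / 5/324 = 1/5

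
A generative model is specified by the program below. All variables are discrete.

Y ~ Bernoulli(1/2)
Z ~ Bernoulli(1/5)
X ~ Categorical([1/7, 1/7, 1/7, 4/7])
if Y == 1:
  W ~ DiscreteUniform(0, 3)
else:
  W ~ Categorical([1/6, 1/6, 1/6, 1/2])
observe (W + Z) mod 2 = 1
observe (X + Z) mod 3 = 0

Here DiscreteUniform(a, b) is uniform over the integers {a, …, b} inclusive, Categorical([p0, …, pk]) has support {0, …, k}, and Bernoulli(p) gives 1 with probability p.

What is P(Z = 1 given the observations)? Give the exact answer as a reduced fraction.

P(Z = 1 | obs) = 1/29

Enumerate traces; 12 have nonzero weight after conditioning:
  (Y=0, Z=0, X=0, W=1) weight 1/105
  (Y=0, Z=0, X=0, W=3) weight 1/35
  (Y=0, Z=0, X=3, W=1) weight 4/105
  (Y=0, Z=0, X=3, W=3) weight 4/35
  (Y=0, Z=1, X=2, W=0) weight 1/420
  (Y=0, Z=1, X=2, W=2) weight 1/420
  (Y=1, Z=0, X=0, W=1) weight 1/70
  (Y=1, Z=0, X=0, W=3) weight 1/70
  … 4 more
Group by Z:
  weight(Z=0) = 1/3
  weight(Z=1) = 1/84
Total weight = 1/3 + 1/84 = 29/84
P(Z=0 | obs) = 1/3 / 29/84 = 28/29
P(Z=1 | obs) = 1/84 / 29/84 = 1/29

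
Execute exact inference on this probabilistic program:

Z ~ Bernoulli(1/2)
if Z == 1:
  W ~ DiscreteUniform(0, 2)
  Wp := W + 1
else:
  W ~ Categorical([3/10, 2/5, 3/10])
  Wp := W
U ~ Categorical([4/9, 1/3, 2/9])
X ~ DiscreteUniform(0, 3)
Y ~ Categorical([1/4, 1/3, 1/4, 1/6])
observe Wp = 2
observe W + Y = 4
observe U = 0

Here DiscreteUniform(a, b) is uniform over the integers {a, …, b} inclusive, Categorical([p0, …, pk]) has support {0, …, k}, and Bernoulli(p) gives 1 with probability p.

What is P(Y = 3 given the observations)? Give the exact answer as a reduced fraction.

P(Y = 3 | obs) = 20/47

Enumerate traces; 8 have nonzero weight after conditioning:
  (Z=0, W=2, U=0, X=0, Y=2) weight 1/240
  (Z=0, W=2, U=0, X=1, Y=2) weight 1/240
  (Z=0, W=2, U=0, X=2, Y=2) weight 1/240
  (Z=0, W=2, U=0, X=3, Y=2) weight 1/240
  (Z=1, W=1, U=0, X=0, Y=3) weight 1/324
  (Z=1, W=1, U=0, X=1, Y=3) weight 1/324
  (Z=1, W=1, U=0, X=2, Y=3) weight 1/324
  (Z=1, W=1, U=0, X=3, Y=3) weight 1/324
Group by Y:
  weight(Y=2) = 1/60
  weight(Y=3) = 1/81
Total weight = 1/60 + 1/81 = 47/1620
P(Y=2 | obs) = 1/60 / 47/1620 = 27/47
P(Y=3 | obs) = 1/81 / 47/1620 = 20/47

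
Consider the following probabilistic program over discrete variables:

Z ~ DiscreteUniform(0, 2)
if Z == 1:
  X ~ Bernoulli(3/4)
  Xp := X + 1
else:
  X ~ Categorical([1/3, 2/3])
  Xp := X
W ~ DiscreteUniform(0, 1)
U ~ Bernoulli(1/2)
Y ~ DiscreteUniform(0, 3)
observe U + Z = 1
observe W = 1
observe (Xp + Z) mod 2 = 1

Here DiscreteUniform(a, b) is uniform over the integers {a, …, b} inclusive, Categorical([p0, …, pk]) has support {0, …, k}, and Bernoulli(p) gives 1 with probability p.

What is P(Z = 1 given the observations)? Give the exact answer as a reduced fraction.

P(Z = 1 | obs) = 9/17

Enumerate traces; 8 have nonzero weight after conditioning:
  (Z=0, X=1, W=1, U=1, Y=0) weight 1/72
  (Z=0, X=1, W=1, U=1, Y=1) weight 1/72
  (Z=0, X=1, W=1, U=1, Y=2) weight 1/72
  (Z=0, X=1, W=1, U=1, Y=3) weight 1/72
  (Z=1, X=1, W=1, U=0, Y=0) weight 1/64
  (Z=1, X=1, W=1, U=0, Y=1) weight 1/64
  (Z=1, X=1, W=1, U=0, Y=2) weight 1/64
  (Z=1, X=1, W=1, U=0, Y=3) weight 1/64
Group by Z:
  weight(Z=0) = 1/18
  weight(Z=1) = 1/16
Total weight = 1/18 + 1/16 = 17/144
P(Z=0 | obs) = 1/18 / 17/144 = 8/17
P(Z=1 | obs) = 1/16 / 17/144 = 9/17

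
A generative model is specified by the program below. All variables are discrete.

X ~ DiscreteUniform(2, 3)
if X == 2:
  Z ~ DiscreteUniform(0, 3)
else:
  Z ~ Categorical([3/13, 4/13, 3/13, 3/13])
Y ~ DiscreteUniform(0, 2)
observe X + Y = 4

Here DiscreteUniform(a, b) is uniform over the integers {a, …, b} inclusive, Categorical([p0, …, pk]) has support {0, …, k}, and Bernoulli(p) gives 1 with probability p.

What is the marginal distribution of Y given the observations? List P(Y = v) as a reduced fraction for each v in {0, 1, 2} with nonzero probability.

Enumerate traces; 8 have nonzero weight after conditioning:
  (X=2, Z=0, Y=2) weight 1/24
  (X=2, Z=1, Y=2) weight 1/24
  (X=2, Z=2, Y=2) weight 1/24
  (X=2, Z=3, Y=2) weight 1/24
  (X=3, Z=0, Y=1) weight 1/26
  (X=3, Z=1, Y=1) weight 2/39
  (X=3, Z=2, Y=1) weight 1/26
  (X=3, Z=3, Y=1) weight 1/26
Group by Y:
  weight(Y=1) = 1/6
  weight(Y=2) = 1/6
Total weight = 1/6 + 1/6 = 1/3
P(Y=1 | obs) = 1/6 / 1/3 = 1/2
P(Y=2 | obs) = 1/6 / 1/3 = 1/2

P(Y=1) = 1/2, P(Y=2) = 1/2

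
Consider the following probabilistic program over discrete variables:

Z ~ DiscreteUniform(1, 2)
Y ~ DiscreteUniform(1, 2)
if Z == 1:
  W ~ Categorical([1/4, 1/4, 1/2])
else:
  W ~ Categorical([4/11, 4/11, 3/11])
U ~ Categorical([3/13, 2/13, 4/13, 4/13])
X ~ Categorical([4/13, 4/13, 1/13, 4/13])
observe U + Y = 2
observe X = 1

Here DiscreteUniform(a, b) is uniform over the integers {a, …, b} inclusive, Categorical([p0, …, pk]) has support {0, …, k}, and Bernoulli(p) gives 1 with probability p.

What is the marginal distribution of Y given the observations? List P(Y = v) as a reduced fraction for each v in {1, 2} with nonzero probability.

P(Y=1) = 2/5, P(Y=2) = 3/5

Enumerate traces; 12 have nonzero weight after conditioning:
  (Z=1, Y=1, W=0, U=1, X=1) weight 1/338
  (Z=1, Y=1, W=1, U=1, X=1) weight 1/338
  (Z=1, Y=1, W=2, U=1, X=1) weight 1/169
  (Z=1, Y=2, W=0, U=0, X=1) weight 3/676
  (Z=1, Y=2, W=1, U=0, X=1) weight 3/676
  (Z=1, Y=2, W=2, U=0, X=1) weight 3/338
  (Z=2, Y=1, W=0, U=1, X=1) weight 8/1859
  (Z=2, Y=1, W=1, U=1, X=1) weight 8/1859
  … 4 more
Group by Y:
  weight(Y=1) = 4/169
  weight(Y=2) = 6/169
Total weight = 4/169 + 6/169 = 10/169
P(Y=1 | obs) = 4/169 / 10/169 = 2/5
P(Y=2 | obs) = 6/169 / 10/169 = 3/5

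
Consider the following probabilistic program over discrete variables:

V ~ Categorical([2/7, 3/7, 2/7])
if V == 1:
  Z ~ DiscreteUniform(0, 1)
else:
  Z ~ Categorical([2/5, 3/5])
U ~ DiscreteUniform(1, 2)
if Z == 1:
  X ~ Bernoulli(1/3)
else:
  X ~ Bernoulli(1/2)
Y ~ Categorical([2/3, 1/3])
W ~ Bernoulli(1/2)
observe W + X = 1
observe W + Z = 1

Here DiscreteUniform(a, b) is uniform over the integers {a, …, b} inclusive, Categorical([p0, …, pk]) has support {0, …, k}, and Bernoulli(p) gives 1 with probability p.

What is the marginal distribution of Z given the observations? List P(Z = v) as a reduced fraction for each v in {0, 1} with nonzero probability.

Enumerate traces; 24 have nonzero weight after conditioning:
  (V=0, Z=0, U=1, X=0, Y=0, W=1) weight 1/105
  (V=0, Z=0, U=1, X=0, Y=1, W=1) weight 1/210
  (V=0, Z=0, U=2, X=0, Y=0, W=1) weight 1/105
  (V=0, Z=0, U=2, X=0, Y=1, W=1) weight 1/210
  (V=0, Z=1, U=1, X=1, Y=0, W=0) weight 1/105
  (V=0, Z=1, U=1, X=1, Y=1, W=0) weight 1/210
  (V=0, Z=1, U=2, X=1, Y=0, W=0) weight 1/105
  (V=0, Z=1, U=2, X=1, Y=1, W=0) weight 1/210
  … 16 more
Group by Z:
  weight(Z=0) = 31/280
  weight(Z=1) = 13/140
Total weight = 31/280 + 13/140 = 57/280
P(Z=0 | obs) = 31/280 / 57/280 = 31/57
P(Z=1 | obs) = 13/140 / 57/280 = 26/57

P(Z=0) = 31/57, P(Z=1) = 26/57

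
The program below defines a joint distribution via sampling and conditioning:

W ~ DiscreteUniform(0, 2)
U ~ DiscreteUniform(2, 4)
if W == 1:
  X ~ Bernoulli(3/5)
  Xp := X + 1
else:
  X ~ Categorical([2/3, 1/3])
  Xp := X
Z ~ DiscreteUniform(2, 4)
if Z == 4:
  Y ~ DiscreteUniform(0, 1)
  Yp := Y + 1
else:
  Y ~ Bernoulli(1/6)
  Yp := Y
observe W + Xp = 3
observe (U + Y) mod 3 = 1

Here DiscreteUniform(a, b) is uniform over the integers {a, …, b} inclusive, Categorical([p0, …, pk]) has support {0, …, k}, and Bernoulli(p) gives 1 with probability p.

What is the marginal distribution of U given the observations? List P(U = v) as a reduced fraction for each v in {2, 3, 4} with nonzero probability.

P(U=3) = 5/18, P(U=4) = 13/18

Enumerate traces; 12 have nonzero weight after conditioning:
  (W=1, U=3, X=1, Z=2, Y=1) weight 1/270
  (W=1, U=3, X=1, Z=3, Y=1) weight 1/270
  (W=1, U=3, X=1, Z=4, Y=1) weight 1/90
  (W=1, U=4, X=1, Z=2, Y=0) weight 1/54
  (W=1, U=4, X=1, Z=3, Y=0) weight 1/54
  (W=1, U=4, X=1, Z=4, Y=0) weight 1/90
  (W=2, U=3, X=1, Z=2, Y=1) weight 1/486
  (W=2, U=3, X=1, Z=3, Y=1) weight 1/486
  … 4 more
Group by U:
  weight(U=3) = 7/243
  weight(U=4) = 91/1215
Total weight = 7/243 + 91/1215 = 14/135
P(U=3 | obs) = 7/243 / 14/135 = 5/18
P(U=4 | obs) = 91/1215 / 14/135 = 13/18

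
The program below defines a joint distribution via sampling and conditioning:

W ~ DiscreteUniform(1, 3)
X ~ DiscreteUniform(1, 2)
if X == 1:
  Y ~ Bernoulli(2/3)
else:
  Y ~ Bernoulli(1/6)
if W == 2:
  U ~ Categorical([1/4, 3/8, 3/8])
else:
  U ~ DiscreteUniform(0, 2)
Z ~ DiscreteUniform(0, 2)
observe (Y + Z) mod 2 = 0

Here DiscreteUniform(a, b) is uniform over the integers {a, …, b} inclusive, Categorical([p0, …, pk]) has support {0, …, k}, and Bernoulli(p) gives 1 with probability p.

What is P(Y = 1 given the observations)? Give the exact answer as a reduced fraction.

Enumerate traces; 54 have nonzero weight after conditioning:
  (W=1, X=1, Y=0, U=0, Z=0) weight 1/162
  (W=1, X=1, Y=0, U=0, Z=2) weight 1/162
  (W=1, X=1, Y=0, U=1, Z=0) weight 1/162
  (W=1, X=1, Y=0, U=1, Z=2) weight 1/162
  (W=1, X=1, Y=0, U=2, Z=0) weight 1/162
  (W=1, X=1, Y=0, U=2, Z=2) weight 1/162
  (W=1, X=1, Y=1, U=0, Z=1) weight 1/81
  (W=1, X=1, Y=1, U=1, Z=1) weight 1/81
  … 46 more
Group by Y:
  weight(Y=0) = 7/18
  weight(Y=1) = 5/36
Total weight = 7/18 + 5/36 = 19/36
P(Y=0 | obs) = 7/18 / 19/36 = 14/19
P(Y=1 | obs) = 5/36 / 19/36 = 5/19

P(Y = 1 | obs) = 5/19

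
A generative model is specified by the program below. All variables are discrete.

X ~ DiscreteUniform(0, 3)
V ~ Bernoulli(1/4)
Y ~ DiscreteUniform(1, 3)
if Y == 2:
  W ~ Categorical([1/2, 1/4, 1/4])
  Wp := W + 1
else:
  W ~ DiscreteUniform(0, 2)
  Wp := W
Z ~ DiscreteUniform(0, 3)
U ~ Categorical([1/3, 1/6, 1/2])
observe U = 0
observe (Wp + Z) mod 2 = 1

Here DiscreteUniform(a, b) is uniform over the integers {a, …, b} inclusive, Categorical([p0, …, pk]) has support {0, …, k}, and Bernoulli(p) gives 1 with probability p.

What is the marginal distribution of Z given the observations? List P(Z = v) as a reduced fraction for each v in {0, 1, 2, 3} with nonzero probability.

P(Z=0) = 17/72, P(Z=1) = 19/72, P(Z=2) = 17/72, P(Z=3) = 19/72

Enumerate traces; 144 have nonzero weight after conditioning:
  (X=0, V=0, Y=1, W=0, Z=1, U=0) weight 1/576
  (X=0, V=0, Y=1, W=0, Z=3, U=0) weight 1/576
  (X=0, V=0, Y=1, W=1, Z=0, U=0) weight 1/576
  (X=0, V=0, Y=1, W=1, Z=2, U=0) weight 1/576
  (X=0, V=0, Y=1, W=2, Z=1, U=0) weight 1/576
  (X=0, V=0, Y=1, W=2, Z=3, U=0) weight 1/576
  (X=0, V=0, Y=2, W=0, Z=0, U=0) weight 1/384
  (X=0, V=0, Y=2, W=0, Z=2, U=0) weight 1/384
  … 136 more
Group by Z:
  weight(Z=0) = 17/432
  weight(Z=1) = 19/432
  weight(Z=2) = 17/432
  weight(Z=3) = 19/432
Total weight = 17/432 + 19/432 + 17/432 + 19/432 = 1/6
P(Z=0 | obs) = 17/432 / 1/6 = 17/72
P(Z=1 | obs) = 19/432 / 1/6 = 19/72
P(Z=2 | obs) = 17/432 / 1/6 = 17/72
P(Z=3 | obs) = 19/432 / 1/6 = 19/72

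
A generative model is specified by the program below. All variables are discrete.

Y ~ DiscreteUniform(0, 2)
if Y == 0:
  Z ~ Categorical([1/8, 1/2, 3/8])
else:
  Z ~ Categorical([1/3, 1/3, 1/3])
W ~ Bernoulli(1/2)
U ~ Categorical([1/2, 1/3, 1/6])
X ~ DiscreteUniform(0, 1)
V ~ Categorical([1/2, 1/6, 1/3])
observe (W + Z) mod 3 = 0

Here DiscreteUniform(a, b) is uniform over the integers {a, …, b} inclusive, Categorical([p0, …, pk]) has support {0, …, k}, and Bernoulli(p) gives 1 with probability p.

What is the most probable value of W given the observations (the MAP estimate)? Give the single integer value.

Enumerate traces; 108 have nonzero weight after conditioning:
  (Y=0, Z=0, W=0, U=0, X=0, V=0) weight 1/384
  (Y=0, Z=0, W=0, U=0, X=0, V=1) weight 1/1152
  (Y=0, Z=0, W=0, U=0, X=0, V=2) weight 1/576
  (Y=0, Z=0, W=0, U=0, X=1, V=0) weight 1/384
  (Y=0, Z=0, W=0, U=0, X=1, V=1) weight 1/1152
  (Y=0, Z=0, W=0, U=0, X=1, V=2) weight 1/576
  (Y=0, Z=0, W=0, U=1, X=0, V=0) weight 1/576
  (Y=0, Z=0, W=0, U=1, X=0, V=1) weight 1/1728
  (Y=0, Z=2, W=1, U=0, X=0, V=0) weight 1/128
  … 99 more
Group by W:
  weight(W=0) = 19/144
  weight(W=1) = 25/144
Total weight = 19/144 + 25/144 = 11/36
P(W=0 | obs) = 19/144 / 11/36 = 19/44
P(W=1 | obs) = 25/144 / 11/36 = 25/44
argmax = 1

argmax_v P(W = v | obs) = 1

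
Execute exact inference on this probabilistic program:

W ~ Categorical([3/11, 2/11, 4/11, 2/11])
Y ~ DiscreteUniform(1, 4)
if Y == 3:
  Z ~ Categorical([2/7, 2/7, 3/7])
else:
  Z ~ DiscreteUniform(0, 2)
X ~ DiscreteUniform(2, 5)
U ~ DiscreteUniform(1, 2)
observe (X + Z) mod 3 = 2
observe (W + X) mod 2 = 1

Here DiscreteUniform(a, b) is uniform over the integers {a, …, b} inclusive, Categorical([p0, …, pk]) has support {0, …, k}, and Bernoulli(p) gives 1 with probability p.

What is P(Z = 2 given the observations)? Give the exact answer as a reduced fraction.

Enumerate traces; 64 have nonzero weight after conditioning:
  (W=0, Y=1, Z=0, X=5, U=1) weight 1/352
  (W=0, Y=1, Z=0, X=5, U=2) weight 1/352
  (W=0, Y=1, Z=2, X=3, U=1) weight 1/352
  (W=0, Y=1, Z=2, X=3, U=2) weight 1/352
  (W=0, Y=2, Z=0, X=5, U=1) weight 1/352
  (W=0, Y=2, Z=0, X=5, U=2) weight 1/352
  (W=0, Y=2, Z=2, X=3, U=1) weight 1/352
  (W=0, Y=2, Z=2, X=3, U=2) weight 1/352
  (W=1, Y=1, Z=1, X=4, U=1) weight 1/528
  … 55 more
Group by Z:
  weight(Z=0) = 9/112
  weight(Z=1) = 9/308
  weight(Z=2) = 5/88
Total weight = 9/112 + 9/308 + 5/88 = 205/1232
P(Z=0 | obs) = 9/112 / 205/1232 = 99/205
P(Z=1 | obs) = 9/308 / 205/1232 = 36/205
P(Z=2 | obs) = 5/88 / 205/1232 = 14/41

P(Z = 2 | obs) = 14/41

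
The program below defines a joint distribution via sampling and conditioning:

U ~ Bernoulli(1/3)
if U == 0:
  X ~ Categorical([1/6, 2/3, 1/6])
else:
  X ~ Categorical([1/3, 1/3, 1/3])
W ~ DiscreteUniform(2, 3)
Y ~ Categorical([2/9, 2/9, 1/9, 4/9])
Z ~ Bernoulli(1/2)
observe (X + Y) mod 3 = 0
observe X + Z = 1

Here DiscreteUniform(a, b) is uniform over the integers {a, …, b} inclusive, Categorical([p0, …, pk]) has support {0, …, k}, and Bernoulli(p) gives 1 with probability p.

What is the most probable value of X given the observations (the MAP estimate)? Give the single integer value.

Enumerate traces; 12 have nonzero weight after conditioning:
  (U=0, X=0, W=2, Y=0, Z=1) weight 1/162
  (U=0, X=0, W=2, Y=3, Z=1) weight 1/81
  (U=0, X=0, W=3, Y=0, Z=1) weight 1/162
  (U=0, X=0, W=3, Y=3, Z=1) weight 1/81
  (U=0, X=1, W=2, Y=2, Z=0) weight 1/81
  (U=0, X=1, W=3, Y=2, Z=0) weight 1/81
  (U=1, X=0, W=2, Y=0, Z=1) weight 1/162
  (U=1, X=0, W=2, Y=3, Z=1) weight 1/81
  … 4 more
Group by X:
  weight(X=0) = 2/27
  weight(X=1) = 5/162
Total weight = 2/27 + 5/162 = 17/162
P(X=0 | obs) = 2/27 / 17/162 = 12/17
P(X=1 | obs) = 5/162 / 17/162 = 5/17
argmax = 0

argmax_v P(X = v | obs) = 0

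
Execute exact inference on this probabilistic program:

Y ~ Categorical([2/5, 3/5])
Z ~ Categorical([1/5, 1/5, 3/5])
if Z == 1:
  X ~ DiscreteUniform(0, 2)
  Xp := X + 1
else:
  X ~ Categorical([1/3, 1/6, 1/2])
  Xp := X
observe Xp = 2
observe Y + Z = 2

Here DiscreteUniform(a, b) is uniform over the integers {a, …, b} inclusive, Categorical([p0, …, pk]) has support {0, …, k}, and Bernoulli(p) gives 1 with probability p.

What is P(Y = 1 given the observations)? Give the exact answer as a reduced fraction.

P(Y = 1 | obs) = 1/4

Enumerate traces; 2 have nonzero weight after conditioning:
  (Y=0, Z=2, X=2) weight 3/25
  (Y=1, Z=1, X=1) weight 1/25
Group by Y:
  weight(Y=0) = 3/25
  weight(Y=1) = 1/25
Total weight = 3/25 + 1/25 = 4/25
P(Y=0 | obs) = 3/25 / 4/25 = 3/4
P(Y=1 | obs) = 1/25 / 4/25 = 1/4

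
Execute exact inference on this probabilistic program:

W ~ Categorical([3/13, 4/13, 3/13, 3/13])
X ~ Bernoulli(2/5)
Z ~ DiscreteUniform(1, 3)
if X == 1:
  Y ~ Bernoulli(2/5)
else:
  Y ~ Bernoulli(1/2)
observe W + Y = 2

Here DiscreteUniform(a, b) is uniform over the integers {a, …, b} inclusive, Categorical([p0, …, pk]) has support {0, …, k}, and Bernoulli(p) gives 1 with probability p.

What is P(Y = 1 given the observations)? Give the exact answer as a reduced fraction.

P(Y = 1 | obs) = 92/173

Enumerate traces; 12 have nonzero weight after conditioning:
  (W=1, X=0, Z=1, Y=1) weight 2/65
  (W=1, X=0, Z=2, Y=1) weight 2/65
  (W=1, X=0, Z=3, Y=1) weight 2/65
  (W=1, X=1, Z=1, Y=1) weight 16/975
  (W=1, X=1, Z=2, Y=1) weight 16/975
  (W=1, X=1, Z=3, Y=1) weight 16/975
  (W=2, X=0, Z=1, Y=0) weight 3/130
  (W=2, X=0, Z=2, Y=0) weight 3/130
  … 4 more
Group by Y:
  weight(Y=0) = 81/650
  weight(Y=1) = 46/325
Total weight = 81/650 + 46/325 = 173/650
P(Y=0 | obs) = 81/650 / 173/650 = 81/173
P(Y=1 | obs) = 46/325 / 173/650 = 92/173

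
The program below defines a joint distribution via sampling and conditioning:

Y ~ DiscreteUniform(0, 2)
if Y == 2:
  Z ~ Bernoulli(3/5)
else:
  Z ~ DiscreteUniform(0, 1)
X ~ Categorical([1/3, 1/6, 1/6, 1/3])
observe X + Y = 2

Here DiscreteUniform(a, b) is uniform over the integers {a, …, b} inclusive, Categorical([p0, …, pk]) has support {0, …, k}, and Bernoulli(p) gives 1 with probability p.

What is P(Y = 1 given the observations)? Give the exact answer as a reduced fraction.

Enumerate traces; 6 have nonzero weight after conditioning:
  (Y=0, Z=0, X=2) weight 1/36
  (Y=0, Z=1, X=2) weight 1/36
  (Y=1, Z=0, X=1) weight 1/36
  (Y=1, Z=1, X=1) weight 1/36
  (Y=2, Z=0, X=0) weight 2/45
  (Y=2, Z=1, X=0) weight 1/15
Group by Y:
  weight(Y=0) = 1/18
  weight(Y=1) = 1/18
  weight(Y=2) = 1/9
Total weight = 1/18 + 1/18 + 1/9 = 2/9
P(Y=0 | obs) = 1/18 / 2/9 = 1/4
P(Y=1 | obs) = 1/18 / 2/9 = 1/4
P(Y=2 | obs) = 1/9 / 2/9 = 1/2

P(Y = 1 | obs) = 1/4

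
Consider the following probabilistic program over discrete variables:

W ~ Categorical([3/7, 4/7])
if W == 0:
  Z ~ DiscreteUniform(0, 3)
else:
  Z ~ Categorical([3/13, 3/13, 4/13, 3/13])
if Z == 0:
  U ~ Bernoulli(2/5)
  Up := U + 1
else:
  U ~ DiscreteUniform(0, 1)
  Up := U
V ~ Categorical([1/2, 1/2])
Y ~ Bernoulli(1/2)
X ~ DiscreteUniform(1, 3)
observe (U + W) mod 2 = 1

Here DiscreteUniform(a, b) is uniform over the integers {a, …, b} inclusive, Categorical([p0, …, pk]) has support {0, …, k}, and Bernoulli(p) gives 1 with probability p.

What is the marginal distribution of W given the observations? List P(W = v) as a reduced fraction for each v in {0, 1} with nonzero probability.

Enumerate traces; 96 have nonzero weight after conditioning:
  (W=0, Z=0, U=1, V=0, Y=0, X=1) weight 1/280
  (W=0, Z=0, U=1, V=0, Y=0, X=2) weight 1/280
  (W=0, Z=0, U=1, V=0, Y=0, X=3) weight 1/280
  (W=0, Z=0, U=1, V=0, Y=1, X=1) weight 1/280
  (W=0, Z=0, U=1, V=0, Y=1, X=2) weight 1/280
  (W=0, Z=0, U=1, V=0, Y=1, X=3) weight 1/280
  (W=0, Z=0, U=1, V=1, Y=0, X=1) weight 1/280
  (W=0, Z=0, U=1, V=1, Y=0, X=2) weight 1/280
  (W=1, Z=0, U=0, V=0, Y=0, X=1) weight 3/455
  … 87 more
Group by W:
  weight(W=0) = 57/280
  weight(W=1) = 136/455
Total weight = 57/280 + 136/455 = 1829/3640
P(W=0 | obs) = 57/280 / 1829/3640 = 741/1829
P(W=1 | obs) = 136/455 / 1829/3640 = 1088/1829

P(W=0) = 741/1829, P(W=1) = 1088/1829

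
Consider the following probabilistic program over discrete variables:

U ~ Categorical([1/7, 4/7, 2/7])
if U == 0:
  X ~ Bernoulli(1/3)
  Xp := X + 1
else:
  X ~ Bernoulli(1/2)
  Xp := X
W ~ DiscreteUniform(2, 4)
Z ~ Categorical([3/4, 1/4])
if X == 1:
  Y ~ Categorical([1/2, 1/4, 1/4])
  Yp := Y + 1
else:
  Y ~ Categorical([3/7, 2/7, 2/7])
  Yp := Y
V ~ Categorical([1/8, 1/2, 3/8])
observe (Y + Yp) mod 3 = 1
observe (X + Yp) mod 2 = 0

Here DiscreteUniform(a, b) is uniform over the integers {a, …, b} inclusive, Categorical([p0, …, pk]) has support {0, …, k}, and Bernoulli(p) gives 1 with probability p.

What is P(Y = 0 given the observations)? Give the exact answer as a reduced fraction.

Enumerate traces; 108 have nonzero weight after conditioning:
  (U=0, X=0, W=2, Z=0, Y=2, V=0) weight 1/1176
  (U=0, X=0, W=2, Z=0, Y=2, V=1) weight 1/294
  (U=0, X=0, W=2, Z=0, Y=2, V=2) weight 1/392
  (U=0, X=0, W=2, Z=1, Y=2, V=0) weight 1/3528
  (U=0, X=0, W=2, Z=1, Y=2, V=1) weight 1/882
  (U=0, X=0, W=2, Z=1, Y=2, V=2) weight 1/1176
  (U=0, X=0, W=3, Z=0, Y=2, V=0) weight 1/1176
  (U=0, X=0, W=3, Z=0, Y=2, V=1) weight 1/294
  (U=0, X=1, W=2, Z=0, Y=0, V=0) weight 1/1344
  … 99 more
Group by Y:
  weight(Y=0) = 5/21
  weight(Y=2) = 22/147
Total weight = 5/21 + 22/147 = 19/49
P(Y=0 | obs) = 5/21 / 19/49 = 35/57
P(Y=2 | obs) = 22/147 / 19/49 = 22/57

P(Y = 0 | obs) = 35/57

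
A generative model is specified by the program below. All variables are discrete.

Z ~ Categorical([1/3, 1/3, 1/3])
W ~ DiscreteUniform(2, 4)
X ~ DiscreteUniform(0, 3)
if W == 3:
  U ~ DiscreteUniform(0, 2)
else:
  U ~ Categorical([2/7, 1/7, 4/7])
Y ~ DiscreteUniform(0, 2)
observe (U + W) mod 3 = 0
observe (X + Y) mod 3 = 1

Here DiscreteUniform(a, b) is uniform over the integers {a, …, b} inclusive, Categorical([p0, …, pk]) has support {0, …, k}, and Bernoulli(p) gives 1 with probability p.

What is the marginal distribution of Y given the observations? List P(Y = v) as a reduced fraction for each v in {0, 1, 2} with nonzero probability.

P(Y=0) = 1/4, P(Y=1) = 1/2, P(Y=2) = 1/4

Enumerate traces; 36 have nonzero weight after conditioning:
  (Z=0, W=2, X=0, U=1, Y=1) weight 1/756
  (Z=0, W=2, X=1, U=1, Y=0) weight 1/756
  (Z=0, W=2, X=2, U=1, Y=2) weight 1/756
  (Z=0, W=2, X=3, U=1, Y=1) weight 1/756
  (Z=0, W=3, X=0, U=0, Y=1) weight 1/324
  (Z=0, W=3, X=1, U=0, Y=0) weight 1/324
  (Z=0, W=3, X=2, U=0, Y=2) weight 1/324
  (Z=0, W=3, X=3, U=0, Y=1) weight 1/324
  … 28 more
Group by Y:
  weight(Y=0) = 11/378
  weight(Y=1) = 11/189
  weight(Y=2) = 11/378
Total weight = 11/378 + 11/189 + 11/378 = 22/189
P(Y=0 | obs) = 11/378 / 22/189 = 1/4
P(Y=1 | obs) = 11/189 / 22/189 = 1/2
P(Y=2 | obs) = 11/378 / 22/189 = 1/4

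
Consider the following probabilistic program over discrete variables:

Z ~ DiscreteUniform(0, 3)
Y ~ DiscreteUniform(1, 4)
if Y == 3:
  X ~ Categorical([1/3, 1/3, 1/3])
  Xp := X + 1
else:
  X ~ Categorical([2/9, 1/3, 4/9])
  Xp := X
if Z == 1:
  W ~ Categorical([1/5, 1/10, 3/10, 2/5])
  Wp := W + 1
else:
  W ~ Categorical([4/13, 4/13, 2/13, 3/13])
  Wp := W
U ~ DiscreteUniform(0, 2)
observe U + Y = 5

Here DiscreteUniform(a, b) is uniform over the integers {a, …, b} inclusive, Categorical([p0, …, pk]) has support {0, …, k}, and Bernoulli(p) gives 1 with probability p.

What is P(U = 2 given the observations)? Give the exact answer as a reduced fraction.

Enumerate traces; 96 have nonzero weight after conditioning:
  (Z=0, Y=3, X=0, W=0, U=2) weight 1/468
  (Z=0, Y=3, X=0, W=1, U=2) weight 1/468
  (Z=0, Y=3, X=0, W=2, U=2) weight 1/936
  (Z=0, Y=3, X=0, W=3, U=2) weight 1/624
  (Z=0, Y=3, X=1, W=0, U=2) weight 1/468
  (Z=0, Y=3, X=1, W=1, U=2) weight 1/468
  (Z=0, Y=3, X=1, W=2, U=2) weight 1/936
  (Z=0, Y=3, X=1, W=3, U=2) weight 1/624
  (Z=0, Y=4, X=0, W=0, U=1) weight 1/702
  … 87 more
Group by U:
  weight(U=1) = 1/12
  weight(U=2) = 1/12
Total weight = 1/12 + 1/12 = 1/6
P(U=1 | obs) = 1/12 / 1/6 = 1/2
P(U=2 | obs) = 1/12 / 1/6 = 1/2

P(U = 2 | obs) = 1/2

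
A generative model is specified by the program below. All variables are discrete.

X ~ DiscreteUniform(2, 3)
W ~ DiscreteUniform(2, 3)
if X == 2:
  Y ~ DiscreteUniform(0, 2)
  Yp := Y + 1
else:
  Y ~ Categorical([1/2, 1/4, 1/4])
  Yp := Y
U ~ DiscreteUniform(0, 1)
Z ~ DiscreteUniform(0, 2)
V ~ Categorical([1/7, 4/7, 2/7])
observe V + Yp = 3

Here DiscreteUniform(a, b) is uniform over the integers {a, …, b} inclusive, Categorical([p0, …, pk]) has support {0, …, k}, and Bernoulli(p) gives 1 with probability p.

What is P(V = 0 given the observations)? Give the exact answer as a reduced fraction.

Enumerate traces; 60 have nonzero weight after conditioning:
  (X=2, W=2, Y=0, U=0, Z=0, V=2) weight 1/252
  (X=2, W=2, Y=0, U=0, Z=1, V=2) weight 1/252
  (X=2, W=2, Y=0, U=0, Z=2, V=2) weight 1/252
  (X=2, W=2, Y=0, U=1, Z=0, V=2) weight 1/252
  (X=2, W=2, Y=0, U=1, Z=1, V=2) weight 1/252
  (X=2, W=2, Y=0, U=1, Z=2, V=2) weight 1/252
  (X=2, W=2, Y=1, U=0, Z=0, V=1) weight 1/126
  (X=2, W=2, Y=1, U=0, Z=1, V=1) weight 1/126
  (X=2, W=2, Y=2, U=0, Z=0, V=0) weight 1/504
  … 51 more
Group by V:
  weight(V=0) = 1/42
  weight(V=1) = 1/6
  weight(V=2) = 1/12
Total weight = 1/42 + 1/6 + 1/12 = 23/84
P(V=0 | obs) = 1/42 / 23/84 = 2/23
P(V=1 | obs) = 1/6 / 23/84 = 14/23
P(V=2 | obs) = 1/12 / 23/84 = 7/23

P(V = 0 | obs) = 2/23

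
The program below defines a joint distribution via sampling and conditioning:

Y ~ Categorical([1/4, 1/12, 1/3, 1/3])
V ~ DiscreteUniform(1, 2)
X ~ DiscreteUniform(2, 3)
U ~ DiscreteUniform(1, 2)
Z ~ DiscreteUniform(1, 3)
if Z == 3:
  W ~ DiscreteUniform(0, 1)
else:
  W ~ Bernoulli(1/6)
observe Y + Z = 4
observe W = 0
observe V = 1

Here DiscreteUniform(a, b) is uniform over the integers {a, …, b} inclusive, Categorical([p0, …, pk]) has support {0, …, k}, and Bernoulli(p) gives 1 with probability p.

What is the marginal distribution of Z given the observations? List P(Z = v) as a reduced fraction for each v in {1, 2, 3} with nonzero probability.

P(Z=1) = 20/43, P(Z=2) = 20/43, P(Z=3) = 3/43

Enumerate traces; 12 have nonzero weight after conditioning:
  (Y=1, V=1, X=2, U=1, Z=3, W=0) weight 1/576
  (Y=1, V=1, X=2, U=2, Z=3, W=0) weight 1/576
  (Y=1, V=1, X=3, U=1, Z=3, W=0) weight 1/576
  (Y=1, V=1, X=3, U=2, Z=3, W=0) weight 1/576
  (Y=2, V=1, X=2, U=1, Z=2, W=0) weight 5/432
  (Y=2, V=1, X=2, U=2, Z=2, W=0) weight 5/432
  (Y=2, V=1, X=3, U=1, Z=2, W=0) weight 5/432
  (Y=2, V=1, X=3, U=2, Z=2, W=0) weight 5/432
  (Y=3, V=1, X=2, U=1, Z=1, W=0) weight 5/432
  … 3 more
Group by Z:
  weight(Z=1) = 5/108
  weight(Z=2) = 5/108
  weight(Z=3) = 1/144
Total weight = 5/108 + 5/108 + 1/144 = 43/432
P(Z=1 | obs) = 5/108 / 43/432 = 20/43
P(Z=2 | obs) = 5/108 / 43/432 = 20/43
P(Z=3 | obs) = 1/144 / 43/432 = 3/43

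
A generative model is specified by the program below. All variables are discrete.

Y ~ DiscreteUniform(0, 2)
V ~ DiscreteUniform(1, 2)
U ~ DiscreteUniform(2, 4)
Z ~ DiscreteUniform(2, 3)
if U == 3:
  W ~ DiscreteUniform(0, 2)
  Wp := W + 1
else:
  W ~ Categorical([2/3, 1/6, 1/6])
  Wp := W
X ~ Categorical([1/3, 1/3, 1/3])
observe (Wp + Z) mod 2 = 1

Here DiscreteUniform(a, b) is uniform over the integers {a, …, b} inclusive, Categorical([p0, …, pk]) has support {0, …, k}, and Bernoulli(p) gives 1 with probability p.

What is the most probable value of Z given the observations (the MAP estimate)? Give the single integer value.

argmax_v P(Z = v | obs) = 3

Enumerate traces; 162 have nonzero weight after conditioning:
  (Y=0, V=1, U=2, Z=2, W=1, X=0) weight 1/648
  (Y=0, V=1, U=2, Z=2, W=1, X=1) weight 1/648
  (Y=0, V=1, U=2, Z=2, W=1, X=2) weight 1/648
  (Y=0, V=1, U=2, Z=3, W=0, X=0) weight 1/162
  (Y=0, V=1, U=2, Z=3, W=0, X=1) weight 1/162
  (Y=0, V=1, U=2, Z=3, W=0, X=2) weight 1/162
  (Y=0, V=1, U=2, Z=3, W=2, X=0) weight 1/648
  (Y=0, V=1, U=2, Z=3, W=2, X=1) weight 1/648
  … 154 more
Group by Z:
  weight(Z=2) = 1/6
  weight(Z=3) = 1/3
Total weight = 1/6 + 1/3 = 1/2
P(Z=2 | obs) = 1/6 / 1/2 = 1/3
P(Z=3 | obs) = 1/3 / 1/2 = 2/3
argmax = 3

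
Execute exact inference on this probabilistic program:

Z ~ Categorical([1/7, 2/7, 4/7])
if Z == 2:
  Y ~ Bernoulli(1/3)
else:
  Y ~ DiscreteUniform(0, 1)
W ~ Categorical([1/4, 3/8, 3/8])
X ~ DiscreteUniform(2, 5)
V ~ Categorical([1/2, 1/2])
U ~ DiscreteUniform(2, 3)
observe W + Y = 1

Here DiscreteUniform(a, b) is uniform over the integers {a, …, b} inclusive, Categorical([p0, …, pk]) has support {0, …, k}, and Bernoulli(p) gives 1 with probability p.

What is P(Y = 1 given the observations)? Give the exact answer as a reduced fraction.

Enumerate traces; 96 have nonzero weight after conditioning:
  (Z=0, Y=0, W=1, X=2, V=0, U=2) weight 3/1792
  (Z=0, Y=0, W=1, X=2, V=0, U=3) weight 3/1792
  (Z=0, Y=0, W=1, X=2, V=1, U=2) weight 3/1792
  (Z=0, Y=0, W=1, X=2, V=1, U=3) weight 3/1792
  (Z=0, Y=0, W=1, X=3, V=0, U=2) weight 3/1792
  (Z=0, Y=0, W=1, X=3, V=0, U=3) weight 3/1792
  (Z=0, Y=0, W=1, X=3, V=1, U=2) weight 3/1792
  (Z=0, Y=0, W=1, X=3, V=1, U=3) weight 3/1792
  (Z=0, Y=1, W=0, X=2, V=0, U=2) weight 1/896
  … 87 more
Group by Y:
  weight(Y=0) = 25/112
  weight(Y=1) = 17/168
Total weight = 25/112 + 17/168 = 109/336
P(Y=0 | obs) = 25/112 / 109/336 = 75/109
P(Y=1 | obs) = 17/168 / 109/336 = 34/109

P(Y = 1 | obs) = 34/109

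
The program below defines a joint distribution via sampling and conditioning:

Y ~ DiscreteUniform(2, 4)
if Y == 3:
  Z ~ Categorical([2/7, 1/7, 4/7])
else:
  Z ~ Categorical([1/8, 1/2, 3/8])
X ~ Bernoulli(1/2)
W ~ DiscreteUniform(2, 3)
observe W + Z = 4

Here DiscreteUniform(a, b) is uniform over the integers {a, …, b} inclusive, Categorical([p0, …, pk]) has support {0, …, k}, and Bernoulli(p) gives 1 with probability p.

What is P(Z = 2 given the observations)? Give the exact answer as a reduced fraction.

Enumerate traces; 12 have nonzero weight after conditioning:
  (Y=2, Z=1, X=0, W=3) weight 1/24
  (Y=2, Z=1, X=1, W=3) weight 1/24
  (Y=2, Z=2, X=0, W=2) weight 1/32
  (Y=2, Z=2, X=1, W=2) weight 1/32
  (Y=3, Z=1, X=0, W=3) weight 1/84
  (Y=3, Z=1, X=1, W=3) weight 1/84
  (Y=3, Z=2, X=0, W=2) weight 1/21
  (Y=3, Z=2, X=1, W=2) weight 1/21
  … 4 more
Group by Z:
  weight(Z=1) = 4/21
  weight(Z=2) = 37/168
Total weight = 4/21 + 37/168 = 23/56
P(Z=1 | obs) = 4/21 / 23/56 = 32/69
P(Z=2 | obs) = 37/168 / 23/56 = 37/69

P(Z = 2 | obs) = 37/69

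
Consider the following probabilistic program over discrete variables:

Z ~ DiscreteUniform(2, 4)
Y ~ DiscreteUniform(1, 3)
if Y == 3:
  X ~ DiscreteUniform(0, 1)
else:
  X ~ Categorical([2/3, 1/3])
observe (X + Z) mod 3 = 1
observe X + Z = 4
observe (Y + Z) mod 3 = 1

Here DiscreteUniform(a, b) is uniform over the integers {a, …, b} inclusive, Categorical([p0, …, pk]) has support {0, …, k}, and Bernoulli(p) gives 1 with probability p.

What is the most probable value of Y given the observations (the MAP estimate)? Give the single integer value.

argmax_v P(Y = v | obs) = 3

Enumerate traces; 2 have nonzero weight after conditioning:
  (Z=3, Y=1, X=1) weight 1/27
  (Z=4, Y=3, X=0) weight 1/18
Group by Y:
  weight(Y=1) = 1/27
  weight(Y=3) = 1/18
Total weight = 1/27 + 1/18 = 5/54
P(Y=1 | obs) = 1/27 / 5/54 = 2/5
P(Y=3 | obs) = 1/18 / 5/54 = 3/5
argmax = 3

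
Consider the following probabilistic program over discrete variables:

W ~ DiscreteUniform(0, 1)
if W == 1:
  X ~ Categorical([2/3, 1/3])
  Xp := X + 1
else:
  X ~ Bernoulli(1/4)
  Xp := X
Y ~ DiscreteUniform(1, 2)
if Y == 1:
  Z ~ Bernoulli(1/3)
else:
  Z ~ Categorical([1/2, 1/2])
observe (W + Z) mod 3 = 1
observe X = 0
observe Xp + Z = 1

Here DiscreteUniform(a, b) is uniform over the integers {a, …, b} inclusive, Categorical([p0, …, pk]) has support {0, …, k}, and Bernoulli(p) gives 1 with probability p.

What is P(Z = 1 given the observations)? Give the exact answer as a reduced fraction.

Enumerate traces; 4 have nonzero weight after conditioning:
  (W=0, X=0, Y=1, Z=1) weight 1/16
  (W=0, X=0, Y=2, Z=1) weight 3/32
  (W=1, X=0, Y=1, Z=0) weight 1/9
  (W=1, X=0, Y=2, Z=0) weight 1/12
Group by Z:
  weight(Z=0) = 7/36
  weight(Z=1) = 5/32
Total weight = 7/36 + 5/32 = 101/288
P(Z=0 | obs) = 7/36 / 101/288 = 56/101
P(Z=1 | obs) = 5/32 / 101/288 = 45/101

P(Z = 1 | obs) = 45/101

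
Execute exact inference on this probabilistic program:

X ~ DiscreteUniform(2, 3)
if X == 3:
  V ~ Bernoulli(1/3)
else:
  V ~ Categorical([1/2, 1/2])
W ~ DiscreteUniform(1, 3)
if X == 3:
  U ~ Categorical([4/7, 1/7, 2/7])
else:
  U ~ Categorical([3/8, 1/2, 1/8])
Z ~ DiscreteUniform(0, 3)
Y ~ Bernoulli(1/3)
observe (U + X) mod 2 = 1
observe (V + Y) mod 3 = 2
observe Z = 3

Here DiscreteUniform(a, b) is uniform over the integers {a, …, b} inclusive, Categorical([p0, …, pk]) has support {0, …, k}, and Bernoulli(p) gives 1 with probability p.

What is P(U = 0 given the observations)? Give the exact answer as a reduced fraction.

P(U = 0 | obs) = 16/45

Enumerate traces; 9 have nonzero weight after conditioning:
  (X=2, V=1, W=1, U=1, Z=3, Y=1) weight 1/288
  (X=2, V=1, W=2, U=1, Z=3, Y=1) weight 1/288
  (X=2, V=1, W=3, U=1, Z=3, Y=1) weight 1/288
  (X=3, V=1, W=1, U=0, Z=3, Y=1) weight 1/378
  (X=3, V=1, W=1, U=2, Z=3, Y=1) weight 1/756
  (X=3, V=1, W=2, U=0, Z=3, Y=1) weight 1/378
  (X=3, V=1, W=2, U=2, Z=3, Y=1) weight 1/756
  (X=3, V=1, W=3, U=0, Z=3, Y=1) weight 1/378
  … 1 more
Group by U:
  weight(U=0) = 1/126
  weight(U=1) = 1/96
  weight(U=2) = 1/252
Total weight = 1/126 + 1/96 + 1/252 = 5/224
P(U=0 | obs) = 1/126 / 5/224 = 16/45
P(U=1 | obs) = 1/96 / 5/224 = 7/15
P(U=2 | obs) = 1/252 / 5/224 = 8/45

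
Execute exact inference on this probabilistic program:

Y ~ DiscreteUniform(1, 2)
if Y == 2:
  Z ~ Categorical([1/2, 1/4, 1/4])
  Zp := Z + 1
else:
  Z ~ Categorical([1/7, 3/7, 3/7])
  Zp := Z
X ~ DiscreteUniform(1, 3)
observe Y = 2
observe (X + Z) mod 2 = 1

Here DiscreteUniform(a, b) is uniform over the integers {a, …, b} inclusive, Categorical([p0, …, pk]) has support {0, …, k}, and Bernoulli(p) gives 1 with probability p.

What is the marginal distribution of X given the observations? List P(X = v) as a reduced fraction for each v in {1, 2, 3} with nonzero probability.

Enumerate traces; 5 have nonzero weight after conditioning:
  (Y=2, Z=0, X=1) weight 1/12
  (Y=2, Z=0, X=3) weight 1/12
  (Y=2, Z=1, X=2) weight 1/24
  (Y=2, Z=2, X=1) weight 1/24
  (Y=2, Z=2, X=3) weight 1/24
Group by X:
  weight(X=1) = 1/8
  weight(X=2) = 1/24
  weight(X=3) = 1/8
Total weight = 1/8 + 1/24 + 1/8 = 7/24
P(X=1 | obs) = 1/8 / 7/24 = 3/7
P(X=2 | obs) = 1/24 / 7/24 = 1/7
P(X=3 | obs) = 1/8 / 7/24 = 3/7

P(X=1) = 3/7, P(X=2) = 1/7, P(X=3) = 3/7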